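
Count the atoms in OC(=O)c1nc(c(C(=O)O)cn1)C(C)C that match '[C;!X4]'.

The query [C;!X4] means: aliphatic carbon that does not have four total connections.
Check the 15 heavy atoms by environment: 2× n (aromatic, X2) → no; 4× c (aromatic, X3) → no; 3× C (X4) → no; 2× C (X3) → match; 2× O (X1) → no; 2× O (X2) → no.
That gives 2 matching atoms.

2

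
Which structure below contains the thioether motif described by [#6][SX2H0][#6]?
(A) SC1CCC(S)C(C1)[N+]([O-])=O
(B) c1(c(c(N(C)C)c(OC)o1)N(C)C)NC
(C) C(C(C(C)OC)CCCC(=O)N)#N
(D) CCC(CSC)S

D

[#6][SX2H0][#6] describes an aliphatic sulfur bridging two carbons with no H on the sulfur (a thioether).
(A) has a thiol (-SH) but the sulfur has H1, not H0 bridging two carbons.
(B) has a methoxy ether (-OCH3) but the bridging atom is O, not S.
(C) has a methoxy ether (-OCH3) but the bridging atom is O, not S.
(D) contains a methylthio ether (-SCH3), which satisfies every atom and bond constraint.
So the answer is (D).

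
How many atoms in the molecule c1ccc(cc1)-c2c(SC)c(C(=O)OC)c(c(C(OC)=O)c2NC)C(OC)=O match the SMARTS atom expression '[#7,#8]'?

7

The query [#7,#8] means: nitrogen or oxygen (comma = OR).
Check the 28 heavy atoms by environment: 12× c (aromatic) → no; 8× C → no; 6× O → match; 1× S → no; 1× N → match.
Summing the matching environments: 6 + 1 = 7 matching atoms.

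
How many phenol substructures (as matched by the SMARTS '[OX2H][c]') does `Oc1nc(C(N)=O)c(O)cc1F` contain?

[OX2H][c] is the SMARTS for a phenol: a hydroxyl oxygen attached to an aromatic carbon.
The molecule carries 2 separate instances of a hydroxyl group (-OH) meeting every constraint; each maps to a distinct set of atoms, giving 2 matches.

2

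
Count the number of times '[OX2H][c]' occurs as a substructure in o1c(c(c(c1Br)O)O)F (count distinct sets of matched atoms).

2

[OX2H][c] is the SMARTS for a phenol: a hydroxyl oxygen attached to an aromatic carbon.
The molecule carries 2 separate instances of a hydroxyl group (-OH) meeting every constraint; each maps to a distinct set of atoms, giving 2 matches.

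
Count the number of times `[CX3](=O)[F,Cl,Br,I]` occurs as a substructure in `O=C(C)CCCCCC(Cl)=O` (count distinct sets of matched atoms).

[CX3](=O)[F,Cl,Br,I] is the SMARTS for an acyl halide: a carbonyl carbon bonded to a halogen.
Exactly one fragment in the molecule meets all constraints, giving 1 match.

1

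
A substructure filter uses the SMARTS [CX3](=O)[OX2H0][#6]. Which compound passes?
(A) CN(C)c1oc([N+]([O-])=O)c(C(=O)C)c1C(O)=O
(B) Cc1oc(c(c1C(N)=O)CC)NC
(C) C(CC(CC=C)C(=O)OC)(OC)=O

[CX3](=O)[OX2H0][#6] describes a carbonyl carbon bonded to an oxygen that is itself bonded to carbon (no H on that O) (an ester).
(A) has a carboxylic acid group (-C(=O)OH) but the singly-bonded O carries H (OX2H1, not H0).
(B) has a primary amide (-C(=O)NH2) but the carbonyl is bonded to N, not to an O-C linkage.
(C) contains a methyl-ester group (-C(=O)OCH3), which satisfies every atom and bond constraint.
So the answer is (C).

C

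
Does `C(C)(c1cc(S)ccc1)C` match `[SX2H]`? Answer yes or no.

The pattern [SX2H] describes an aliphatic sulfur with two connections, one being H — a thiol.
The molecule carries a thiol (-SH), whose atoms satisfy every constraint of the query, so the pattern matches.

Yes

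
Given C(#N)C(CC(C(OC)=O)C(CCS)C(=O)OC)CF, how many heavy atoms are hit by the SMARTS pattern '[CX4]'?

9

The query [CX4] means: C with X4: aliphatic carbon with exactly 4 total connections (bonds + H).
Check the 19 heavy atoms by environment: 9× C (X4) → match; 2× C (X3) → no; 2× O (X1) → no; 2× O (X2) → no; 1× C (X2) → no; 1× N (X1) → no; 1× S (X2) → no; 1× F (X1) → no.
That gives 9 matching atoms.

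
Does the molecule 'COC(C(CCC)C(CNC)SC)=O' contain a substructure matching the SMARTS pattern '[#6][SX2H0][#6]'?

Yes

The pattern [#6][SX2H0][#6] describes an aliphatic sulfur bridging two carbons with no H on the sulfur — a thioether.
The molecule carries a methylthio ether (-SCH3), whose atoms satisfy every constraint of the query, so the pattern matches.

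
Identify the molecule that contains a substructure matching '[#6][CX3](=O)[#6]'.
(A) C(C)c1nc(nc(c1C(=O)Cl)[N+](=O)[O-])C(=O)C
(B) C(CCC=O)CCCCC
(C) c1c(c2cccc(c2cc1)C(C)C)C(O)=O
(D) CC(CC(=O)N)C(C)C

A

[#6][CX3](=O)[#6] describes a carbonyl carbon (no H) flanked by two carbons (a ketone).
(A) contains an acetyl/ketone group (-C(=O)CH3), which satisfies every atom and bond constraint.
(B) has an aldehyde (-CHO) but the carbonyl carbon has H1, so it is not flanked by two carbons.
(C) has a carboxylic acid group (-C(=O)OH) but one neighbour of the carbonyl carbon is O, not C.
(D) has a primary amide (-C(=O)NH2) but one neighbour of the carbonyl carbon is N, not C.
So the answer is (A).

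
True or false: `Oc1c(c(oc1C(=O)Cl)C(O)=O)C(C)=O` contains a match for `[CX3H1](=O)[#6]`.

False

The pattern [CX3H1](=O)[#6] describes an sp2 carbon with one H, double-bonded to O and single-bonded to carbon — an aldehyde.
The closest candidate here is an acetyl/ketone group (-C(=O)CH3), but the carbonyl carbon has H0 (two carbon neighbours), not H1. No other fragment satisfies the full query, so there is no match.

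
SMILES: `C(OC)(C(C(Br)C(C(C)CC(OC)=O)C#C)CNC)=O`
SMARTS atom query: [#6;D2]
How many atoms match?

3

The query [#6;D2] means: any carbon bonded to exactly two heavy atoms.
Check the 20 heavy atoms by environment: 3× C (D2) → match; 6× C (D3) → no; 2× O (D1) → no; 2× O (D2) → no; 5× C (D1) → no; 1× Br (D1) → no; 1× N (D2) → no.
That gives 3 matching atoms.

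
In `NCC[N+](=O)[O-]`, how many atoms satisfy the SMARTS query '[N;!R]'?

The query [N;!R] means: aliphatic nitrogen not in a ring.
Check the 6 heavy atoms by environment: 2× C (acyclic) → no; 1× N (charge +1, acyclic) → match; 1× O (charge -1, acyclic) → no; 1× O (acyclic) → no; 1× N (acyclic) → match.
Summing the matching environments: 1 + 1 = 2 matching atoms.

2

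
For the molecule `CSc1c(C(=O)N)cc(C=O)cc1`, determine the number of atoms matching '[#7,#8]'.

3

Check the 13 heavy atoms by environment: 6× c (aromatic) → no; 3× C → no; 2× O → match; 1× N → match; 1× S → no.
Summing the matching environments: 2 + 1 = 3 matching atoms.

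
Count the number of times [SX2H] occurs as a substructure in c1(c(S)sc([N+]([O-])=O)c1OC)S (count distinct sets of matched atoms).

2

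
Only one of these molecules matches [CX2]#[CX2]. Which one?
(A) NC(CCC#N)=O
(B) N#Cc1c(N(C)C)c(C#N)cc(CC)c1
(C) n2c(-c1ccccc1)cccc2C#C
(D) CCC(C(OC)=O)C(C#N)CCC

C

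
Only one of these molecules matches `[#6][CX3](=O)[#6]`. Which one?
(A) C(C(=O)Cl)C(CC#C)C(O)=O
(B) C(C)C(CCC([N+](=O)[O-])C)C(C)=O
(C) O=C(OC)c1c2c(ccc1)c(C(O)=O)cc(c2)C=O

B

[#6][CX3](=O)[#6] describes a carbonyl carbon (no H) flanked by two carbons (a ketone).
(A) has a carboxylic acid group (-C(=O)OH) but one neighbour of the carbonyl carbon is O, not C.
(B) contains an acetyl/ketone group (-C(=O)CH3), which satisfies every atom and bond constraint.
(C) has a carboxylic acid group (-C(=O)OH) but one neighbour of the carbonyl carbon is O, not C.
So the answer is (B).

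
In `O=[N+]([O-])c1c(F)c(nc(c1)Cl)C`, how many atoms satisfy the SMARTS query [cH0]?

4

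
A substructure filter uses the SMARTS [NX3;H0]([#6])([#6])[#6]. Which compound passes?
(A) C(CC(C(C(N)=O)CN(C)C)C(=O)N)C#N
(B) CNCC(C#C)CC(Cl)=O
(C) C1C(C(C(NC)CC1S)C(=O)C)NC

A

[NX3;H0]([#6])([#6])[#6] describes a trivalent nitrogen with no H, bonded to three carbons (a tertiary amine).
(A) contains a dimethylamino group (-N(CH3)2), which satisfies every atom and bond constraint.
(B) has an N-methylamino group (-NHCH3) but the nitrogen still has one H (H1), not H0.
(C) has an N-methylamino group (-NHCH3) but the nitrogen still has one H (H1), not H0.
So the answer is (A).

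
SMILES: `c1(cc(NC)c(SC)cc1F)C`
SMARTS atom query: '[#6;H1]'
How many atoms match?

2

Check the 12 heavy atoms by environment: 2× c (aromatic, H1) → match; 4× c (aromatic, H0) → no; 1× N (H1) → no; 3× C (H3) → no; 1× S (H0) → no; 1× F (H0) → no.
That gives 2 matching atoms.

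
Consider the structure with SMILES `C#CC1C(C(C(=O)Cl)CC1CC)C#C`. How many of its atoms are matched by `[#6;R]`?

The query [#6;R] means: carbon that is part of a ring.
Check the 14 heavy atoms by environment: 5× C (in 5-ring) → match; 7× C (acyclic) → no; 1× O (acyclic) → no; 1× Cl (acyclic) → no.
That gives 5 matching atoms.

5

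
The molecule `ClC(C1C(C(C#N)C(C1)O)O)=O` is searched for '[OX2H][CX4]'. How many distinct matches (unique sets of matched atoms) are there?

[OX2H][CX4] is the SMARTS for an aliphatic alcohol: a hydroxyl oxygen bound to an sp3 (X4) carbon.
The molecule carries 2 separate instances of a hydroxyl group (-OH) meeting every constraint; each maps to a distinct set of atoms, giving 2 matches.

2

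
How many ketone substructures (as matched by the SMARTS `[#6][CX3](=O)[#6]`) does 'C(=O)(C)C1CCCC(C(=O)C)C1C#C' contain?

2

[#6][CX3](=O)[#6] is the SMARTS for a ketone: a carbonyl carbon (no H) flanked by two carbons.
The molecule carries 2 separate instances of an acetyl/ketone group (-C(=O)CH3) meeting every constraint; each maps to a distinct set of atoms, giving 2 matches.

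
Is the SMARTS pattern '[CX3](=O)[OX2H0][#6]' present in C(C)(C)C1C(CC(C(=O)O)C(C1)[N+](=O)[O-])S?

No

The pattern [CX3](=O)[OX2H0][#6] describes a carbonyl carbon bonded to an oxygen that is itself bonded to carbon (no H on that O) — an ester.
The closest candidate here is a carboxylic acid group (-C(=O)OH), but the singly-bonded O carries H (OX2H1, not H0). No other fragment satisfies the full query, so there is no match.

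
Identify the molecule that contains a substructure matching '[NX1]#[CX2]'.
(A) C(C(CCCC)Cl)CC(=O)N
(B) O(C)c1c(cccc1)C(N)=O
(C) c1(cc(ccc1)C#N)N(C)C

C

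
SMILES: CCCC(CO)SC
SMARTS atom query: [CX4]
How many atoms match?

The query [CX4] means: C with X4: aliphatic carbon with exactly 4 total connections (bonds + H).
Check the 8 heavy atoms by environment: 6× C (X4) → match; 1× O (X2) → no; 1× S (X2) → no.
That gives 6 matching atoms.

6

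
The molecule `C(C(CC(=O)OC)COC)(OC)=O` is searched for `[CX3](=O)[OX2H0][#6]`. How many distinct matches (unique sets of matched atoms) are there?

[CX3](=O)[OX2H0][#6] is the SMARTS for an ester: a carbonyl carbon bonded to an oxygen that is itself bonded to carbon (no H on that O).
The molecule carries 2 separate instances of a methyl-ester group (-C(=O)OCH3) meeting every constraint; each maps to a distinct set of atoms, giving 2 matches.

2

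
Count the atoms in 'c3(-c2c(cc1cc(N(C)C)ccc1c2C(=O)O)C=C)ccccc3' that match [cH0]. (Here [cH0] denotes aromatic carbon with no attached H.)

7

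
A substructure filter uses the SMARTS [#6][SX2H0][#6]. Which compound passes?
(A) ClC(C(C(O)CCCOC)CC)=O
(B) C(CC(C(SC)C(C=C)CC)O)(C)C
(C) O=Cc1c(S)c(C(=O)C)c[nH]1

[#6][SX2H0][#6] describes an aliphatic sulfur bridging two carbons with no H on the sulfur (a thioether).
(A) has a methoxy ether (-OCH3) but the bridging atom is O, not S.
(B) contains a methylthio ether (-SCH3), which satisfies every atom and bond constraint.
(C) has a thiol (-SH) but the sulfur has H1, not H0 bridging two carbons.
So the answer is (B).

B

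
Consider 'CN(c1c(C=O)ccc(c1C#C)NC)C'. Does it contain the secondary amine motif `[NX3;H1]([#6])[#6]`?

Yes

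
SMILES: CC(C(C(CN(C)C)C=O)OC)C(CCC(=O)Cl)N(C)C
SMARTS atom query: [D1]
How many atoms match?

The query [D1] means: atom with exactly one heavy-atom neighbour (degree 1).
Check the 21 heavy atoms by environment: 4× C (D2) → no; 5× C (D3) → no; 6× C (D1) → match; 2× N (D3) → no; 1× O (D2) → no; 2× O (D1) → match; 1× Cl (D1) → match.
Summing the matching environments: 6 + 2 + 1 = 9 matching atoms.

9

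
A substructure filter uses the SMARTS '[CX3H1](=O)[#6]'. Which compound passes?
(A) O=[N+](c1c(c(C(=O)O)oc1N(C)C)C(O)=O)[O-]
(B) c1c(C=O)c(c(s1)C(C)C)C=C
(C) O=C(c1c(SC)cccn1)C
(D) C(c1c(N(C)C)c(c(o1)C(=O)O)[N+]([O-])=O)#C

B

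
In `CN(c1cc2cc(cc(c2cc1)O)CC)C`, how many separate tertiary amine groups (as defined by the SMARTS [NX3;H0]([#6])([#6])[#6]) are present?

[NX3;H0]([#6])([#6])[#6] is the SMARTS for a tertiary amine: a trivalent nitrogen with no H, bonded to three carbons.
Exactly one fragment in the molecule meets all constraints, giving 1 match.

1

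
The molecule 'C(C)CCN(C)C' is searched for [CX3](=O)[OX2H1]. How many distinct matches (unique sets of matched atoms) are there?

0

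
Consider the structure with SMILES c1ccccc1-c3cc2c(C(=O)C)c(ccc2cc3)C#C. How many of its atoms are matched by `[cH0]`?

6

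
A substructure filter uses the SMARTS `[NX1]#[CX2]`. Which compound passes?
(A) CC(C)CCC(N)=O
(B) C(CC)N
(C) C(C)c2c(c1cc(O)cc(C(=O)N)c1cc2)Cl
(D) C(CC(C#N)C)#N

[NX1]#[CX2] describes a nitrogen triple-bonded to a two-connected carbon (a nitrile).
(A) has a primary amide (-C(=O)NH2) but the nitrogen is NX3, not NX1.
(B) has a primary amino group (-NH2) but the nitrogen is NX3 (three connections), not NX1 triple-bonded.
(C) has a primary amide (-C(=O)NH2) but the nitrogen is NX3, not NX1.
(D) contains a nitrile (-C#N), which satisfies every atom and bond constraint.
So the answer is (D).

D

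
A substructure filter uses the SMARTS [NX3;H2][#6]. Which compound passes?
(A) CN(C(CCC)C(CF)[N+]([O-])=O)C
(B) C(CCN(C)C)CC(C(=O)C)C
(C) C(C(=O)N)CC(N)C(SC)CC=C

[NX3;H2][#6] describes a trivalent nitrogen with two H attached to carbon (a primary amine).
(A) has a dimethylamino group (-N(CH3)2) but the nitrogen has H0, not H2.
(B) has a dimethylamino group (-N(CH3)2) but the nitrogen has H0, not H2.
(C) contains a primary amino group (-NH2), which satisfies every atom and bond constraint.
So the answer is (C).

C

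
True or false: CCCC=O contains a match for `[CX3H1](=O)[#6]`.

True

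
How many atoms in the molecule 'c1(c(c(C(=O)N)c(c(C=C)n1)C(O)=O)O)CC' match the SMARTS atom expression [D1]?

The query [D1] means: atom with exactly one heavy-atom neighbour (degree 1).
Check the 17 heavy atoms by environment: 1× n (aromatic, D2) → no; 5× c (aromatic, D3) → no; 2× C (D2) → no; 2× C (D1) → match; 2× C (D3) → no; 4× O (D1) → match; 1× N (D1) → match.
Summing the matching environments: 2 + 4 + 1 = 7 matching atoms.

7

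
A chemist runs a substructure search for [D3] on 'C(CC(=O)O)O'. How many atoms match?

1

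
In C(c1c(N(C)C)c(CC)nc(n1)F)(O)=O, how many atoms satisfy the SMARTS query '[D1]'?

6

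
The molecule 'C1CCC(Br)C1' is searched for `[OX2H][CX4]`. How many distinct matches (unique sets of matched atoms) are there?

[OX2H][CX4] is the SMARTS for an aliphatic alcohol: a hydroxyl oxygen bound to an sp3 (X4) carbon.
No fragment in the molecule satisfies every constraint, giving 0 matches.

0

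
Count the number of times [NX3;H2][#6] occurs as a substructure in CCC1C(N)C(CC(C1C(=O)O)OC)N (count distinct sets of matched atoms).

2

[NX3;H2][#6] is the SMARTS for a primary amine: a trivalent nitrogen with two H attached to carbon.
The molecule carries 2 separate instances of a primary amino group (-NH2) meeting every constraint; each maps to a distinct set of atoms, giving 2 matches.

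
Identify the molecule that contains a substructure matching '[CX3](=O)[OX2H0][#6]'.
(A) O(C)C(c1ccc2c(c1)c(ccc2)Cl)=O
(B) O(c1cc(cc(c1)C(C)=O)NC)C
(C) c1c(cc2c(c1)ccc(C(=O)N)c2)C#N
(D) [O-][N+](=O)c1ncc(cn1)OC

A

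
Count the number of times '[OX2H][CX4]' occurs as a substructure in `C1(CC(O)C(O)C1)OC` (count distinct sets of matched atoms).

2

[OX2H][CX4] is the SMARTS for an aliphatic alcohol: a hydroxyl oxygen bound to an sp3 (X4) carbon.
The molecule carries 2 separate instances of a hydroxyl group (-OH) meeting every constraint; each maps to a distinct set of atoms, giving 2 matches.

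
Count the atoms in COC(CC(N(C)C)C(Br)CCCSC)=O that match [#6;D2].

4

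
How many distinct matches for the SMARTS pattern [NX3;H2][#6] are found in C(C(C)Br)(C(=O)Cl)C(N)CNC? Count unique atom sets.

[NX3;H2][#6] is the SMARTS for a primary amine: a trivalent nitrogen with two H attached to carbon.
Exactly one fragment in the molecule meets all constraints, giving 1 match.

1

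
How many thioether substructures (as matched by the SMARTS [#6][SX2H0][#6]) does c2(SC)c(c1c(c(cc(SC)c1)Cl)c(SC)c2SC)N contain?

4

[#6][SX2H0][#6] is the SMARTS for a thioether: an aliphatic sulfur bridging two carbons with no H on the sulfur.
The molecule carries 4 separate instances of a methylthio ether (-SCH3) meeting every constraint; each maps to a distinct set of atoms, giving 4 matches.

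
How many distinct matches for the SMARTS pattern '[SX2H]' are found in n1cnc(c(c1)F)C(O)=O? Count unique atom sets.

[SX2H] is the SMARTS for a thiol: an aliphatic sulfur with two connections, one being H.
No fragment in the molecule satisfies every constraint, giving 0 matches.

0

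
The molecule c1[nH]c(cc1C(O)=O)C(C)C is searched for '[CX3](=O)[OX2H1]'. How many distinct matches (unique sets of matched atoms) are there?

1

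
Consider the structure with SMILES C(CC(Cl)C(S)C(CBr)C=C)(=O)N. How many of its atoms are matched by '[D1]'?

Check the 13 heavy atoms by environment: 3× C (D2) → no; 4× C (D3) → no; 1× Br (D1) → match; 1× S (D1) → match; 1× Cl (D1) → match; 1× C (D1) → match; 1× O (D1) → match; 1× N (D1) → match.
Summing the matching environments: 1 + 1 + 1 + 1 + 1 + 1 = 6 matching atoms.

6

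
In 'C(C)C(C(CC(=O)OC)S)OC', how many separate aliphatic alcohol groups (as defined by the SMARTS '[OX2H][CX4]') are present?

[OX2H][CX4] is the SMARTS for an aliphatic alcohol: a hydroxyl oxygen bound to an sp3 (X4) carbon.
The molecule has a methoxy ether (-OCH3), but the oxygen has H0 (ether), not H1; nothing else fits, so there are 0 matches.

0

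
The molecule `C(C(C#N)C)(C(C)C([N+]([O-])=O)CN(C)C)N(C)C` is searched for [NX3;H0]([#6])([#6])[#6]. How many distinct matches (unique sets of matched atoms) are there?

2

[NX3;H0]([#6])([#6])[#6] is the SMARTS for a tertiary amine: a trivalent nitrogen with no H, bonded to three carbons.
The molecule carries 2 separate instances of a dimethylamino group (-N(CH3)2) meeting every constraint; each maps to a distinct set of atoms, giving 2 matches.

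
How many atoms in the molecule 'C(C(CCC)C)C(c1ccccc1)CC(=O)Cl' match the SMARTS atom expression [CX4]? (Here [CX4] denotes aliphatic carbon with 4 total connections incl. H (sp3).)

The query [CX4] means: C with X4: aliphatic carbon with exactly 4 total connections (bonds + H).
Check the 17 heavy atoms by environment: 8× C (X4) → match; 1× C (X3) → no; 1× O (X1) → no; 1× Cl (X1) → no; 6× c (aromatic, X3) → no.
That gives 8 matching atoms.

8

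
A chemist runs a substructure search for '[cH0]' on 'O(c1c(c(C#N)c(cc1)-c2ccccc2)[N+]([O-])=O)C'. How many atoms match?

The query [cH0] means: aromatic carbon with no attached hydrogen (substituted or ring-fusion).
Check the 19 heavy atoms by environment: 5× c (aromatic, H0) → match; 7× c (aromatic, H1) → no; 1× N (charge +1, H0) → no; 1× O (charge -1, H0) → no; 2× O (H0) → no; 1× C (H3) → no; 1× C (H0) → no; 1× N (H0) → no.
That gives 5 matching atoms.

5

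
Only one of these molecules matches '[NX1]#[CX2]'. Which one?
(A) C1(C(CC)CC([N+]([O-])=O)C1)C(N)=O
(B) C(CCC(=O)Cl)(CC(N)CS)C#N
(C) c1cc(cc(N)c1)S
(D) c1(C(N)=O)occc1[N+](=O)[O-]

[NX1]#[CX2] describes a nitrogen triple-bonded to a two-connected carbon (a nitrile).
(A) has a nitro group (-[N+](=O)[O-]) but there is no C#N triple bond.
(B) contains a nitrile (-C#N), which satisfies every atom and bond constraint.
(C) has a primary amino group (-NH2) but the nitrogen is NX3 (three connections), not NX1 triple-bonded.
(D) has a primary amide (-C(=O)NH2) but the nitrogen is NX3, not NX1.
So the answer is (B).

B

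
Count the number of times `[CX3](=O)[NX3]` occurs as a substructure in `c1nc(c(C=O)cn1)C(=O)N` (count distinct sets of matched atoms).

1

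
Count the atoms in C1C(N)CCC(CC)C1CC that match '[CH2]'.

The query [CH2] means: aliphatic carbon with exactly two hydrogens.
Check the 11 heavy atoms by environment: 3× C (H1) → no; 5× C (H2) → match; 2× C (H3) → no; 1× N (H2) → no.
That gives 5 matching atoms.

5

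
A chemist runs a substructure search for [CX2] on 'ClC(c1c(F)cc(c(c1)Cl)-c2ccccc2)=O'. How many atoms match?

0

The query [CX2] means: C with X2: aliphatic carbon with exactly 2 total connections.
Check the 17 heavy atoms by environment: 12× c (aromatic, X3) → no; 1× F (X1) → no; 2× Cl (X1) → no; 1× C (X3) → no; 1× O (X1) → no.
No environment satisfies the query, so 0 matching atoms.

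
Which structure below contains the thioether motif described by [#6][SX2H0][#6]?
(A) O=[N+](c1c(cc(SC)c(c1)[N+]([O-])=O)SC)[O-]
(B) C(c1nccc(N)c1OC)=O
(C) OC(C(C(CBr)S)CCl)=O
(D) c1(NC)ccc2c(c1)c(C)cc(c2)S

A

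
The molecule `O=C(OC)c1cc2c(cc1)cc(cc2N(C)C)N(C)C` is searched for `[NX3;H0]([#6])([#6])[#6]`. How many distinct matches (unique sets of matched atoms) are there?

2

[NX3;H0]([#6])([#6])[#6] is the SMARTS for a tertiary amine: a trivalent nitrogen with no H, bonded to three carbons.
The molecule carries 2 separate instances of a dimethylamino group (-N(CH3)2) meeting every constraint; each maps to a distinct set of atoms, giving 2 matches.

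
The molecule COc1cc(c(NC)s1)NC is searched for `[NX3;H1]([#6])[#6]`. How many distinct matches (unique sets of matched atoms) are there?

[NX3;H1]([#6])[#6] is the SMARTS for a secondary amine: a trivalent nitrogen with one H, bonded to two carbons.
The molecule carries 2 separate instances of an N-methylamino group (-NHCH3) meeting every constraint; each maps to a distinct set of atoms, giving 2 matches.

2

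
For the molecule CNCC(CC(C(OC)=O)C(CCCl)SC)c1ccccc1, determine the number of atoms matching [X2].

2

Check the 22 heavy atoms by environment: 10× C (X4) → no; 1× S (X2) → match; 1× C (X3) → no; 1× O (X1) → no; 1× O (X2) → match; 1× Cl (X1) → no; 1× N (X3) → no; 6× c (aromatic, X3) → no.
Summing the matching environments: 1 + 1 = 2 matching atoms.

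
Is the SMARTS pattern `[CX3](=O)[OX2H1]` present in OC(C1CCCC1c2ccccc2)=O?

The pattern [CX3](=O)[OX2H1] describes an sp2 carbon double-bonded to O and single-bonded to an -OH oxygen — a carboxylic acid.
The molecule carries a carboxylic acid group (-C(=O)OH), whose atoms satisfy every constraint of the query, so the pattern matches.

Yes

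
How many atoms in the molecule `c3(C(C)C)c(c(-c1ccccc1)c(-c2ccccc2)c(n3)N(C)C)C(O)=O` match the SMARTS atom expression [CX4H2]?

The query [CX4H2] means: sp3 carbon (X4) with exactly two hydrogens.
Check the 27 heavy atoms by environment: 1× n (aromatic, H0, X2) → no; 7× c (aromatic, H0, X3) → no; 10× c (aromatic, H1, X3) → no; 1× N (H0, X3) → no; 4× C (H3, X4) → no; 1× C (H1, X4) → no; 1× C (H0, X3) → no; 1× O (H0, X1) → no; 1× O (H1, X2) → no.
No environment satisfies the query, so 0 matching atoms.

0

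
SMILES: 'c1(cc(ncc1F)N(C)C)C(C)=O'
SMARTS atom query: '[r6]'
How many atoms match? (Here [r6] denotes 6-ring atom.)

The query [r6] means: r6 matches atoms in a six-membered ring.
Check the 13 heavy atoms by environment: 1× n (aromatic, in 6-ring) → match; 5× c (aromatic, in 6-ring) → match; 1× F (acyclic) → no; 1× N (acyclic) → no; 4× C (acyclic) → no; 1× O (acyclic) → no.
Summing the matching environments: 1 + 5 = 6 matching atoms.

6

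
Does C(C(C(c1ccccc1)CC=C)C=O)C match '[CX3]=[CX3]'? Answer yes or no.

Yes

The pattern [CX3]=[CX3] describes a non-aromatic C=C double bond between two sp2 carbons — an alkene.
The molecule carries a vinyl group (-CH=CH2), whose atoms satisfy every constraint of the query, so the pattern matches.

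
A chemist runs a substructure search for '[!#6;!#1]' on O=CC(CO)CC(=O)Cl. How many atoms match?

The query [!#6;!#1] means: not carbon and not hydrogen — any heteroatom.
Check the 9 heavy atoms by environment: 5× C → no; 3× O → match; 1× Cl → match.
Summing the matching environments: 3 + 1 = 4 matching atoms.

4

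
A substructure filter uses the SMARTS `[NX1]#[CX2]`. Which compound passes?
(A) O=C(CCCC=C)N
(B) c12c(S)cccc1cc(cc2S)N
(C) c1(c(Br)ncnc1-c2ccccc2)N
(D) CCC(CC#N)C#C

[NX1]#[CX2] describes a nitrogen triple-bonded to a two-connected carbon (a nitrile).
(A) has a primary amide (-C(=O)NH2) but the nitrogen is NX3, not NX1.
(B) has a primary amino group (-NH2) but the nitrogen is NX3 (three connections), not NX1 triple-bonded.
(C) has a primary amino group (-NH2) but the nitrogen is NX3 (three connections), not NX1 triple-bonded.
(D) contains a nitrile (-C#N), which satisfies every atom and bond constraint.
So the answer is (D).

D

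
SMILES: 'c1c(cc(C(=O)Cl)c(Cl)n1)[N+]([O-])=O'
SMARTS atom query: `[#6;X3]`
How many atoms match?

6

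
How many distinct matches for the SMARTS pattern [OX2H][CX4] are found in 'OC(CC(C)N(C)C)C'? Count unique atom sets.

[OX2H][CX4] is the SMARTS for an aliphatic alcohol: a hydroxyl oxygen bound to an sp3 (X4) carbon.
Exactly one fragment in the molecule meets all constraints, giving 1 match.

1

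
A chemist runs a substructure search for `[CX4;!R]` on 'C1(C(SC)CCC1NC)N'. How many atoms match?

The query [CX4;!R] means: aliphatic carbon with four total connections, not in a ring.
Check the 10 heavy atoms by environment: 5× C (X4, in 5-ring) → no; 1× S (X2, acyclic) → no; 2× C (X4, acyclic) → match; 2× N (X3, acyclic) → no.
That gives 2 matching atoms.

2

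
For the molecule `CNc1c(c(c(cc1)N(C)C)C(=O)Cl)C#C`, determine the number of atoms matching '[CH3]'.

3

Check the 16 heavy atoms by environment: 2× c (aromatic, H1) → no; 4× c (aromatic, H0) → no; 2× C (H0) → no; 1× O (H0) → no; 1× Cl (H0) → no; 1× C (H1) → no; 1× N (H1) → no; 3× C (H3) → match; 1× N (H0) → no.
That gives 3 matching atoms.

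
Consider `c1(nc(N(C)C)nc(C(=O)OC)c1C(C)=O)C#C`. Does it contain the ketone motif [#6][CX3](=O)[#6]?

Yes

The pattern [#6][CX3](=O)[#6] describes a carbonyl carbon (no H) flanked by two carbons — a ketone.
The molecule carries an acetyl/ketone group (-C(=O)CH3), whose atoms satisfy every constraint of the query, so the pattern matches.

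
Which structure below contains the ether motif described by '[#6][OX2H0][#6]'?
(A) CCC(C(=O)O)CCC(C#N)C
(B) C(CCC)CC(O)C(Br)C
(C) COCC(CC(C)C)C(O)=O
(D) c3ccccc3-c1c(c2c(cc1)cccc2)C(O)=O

C

[#6][OX2H0][#6] describes an aliphatic oxygen bridging two carbons with no H on the oxygen (an ether).
(A) has a carboxylic acid group (-C(=O)OH) but the -OH oxygen has H1; the =O is OX1, not OX2.
(B) has a hydroxyl group (-OH) but the oxygen has H1, not H0 bridging two carbons.
(C) contains a methoxy ether (-OCH3), which satisfies every atom and bond constraint.
(D) has a carboxylic acid group (-C(=O)OH) but the -OH oxygen has H1; the =O is OX1, not OX2.
So the answer is (C).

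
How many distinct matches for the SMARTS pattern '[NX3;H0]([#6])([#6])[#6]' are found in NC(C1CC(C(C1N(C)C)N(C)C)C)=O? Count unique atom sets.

[NX3;H0]([#6])([#6])[#6] is the SMARTS for a tertiary amine: a trivalent nitrogen with no H, bonded to three carbons.
The molecule carries 2 separate instances of a dimethylamino group (-N(CH3)2) meeting every constraint; each maps to a distinct set of atoms, giving 2 matches.

2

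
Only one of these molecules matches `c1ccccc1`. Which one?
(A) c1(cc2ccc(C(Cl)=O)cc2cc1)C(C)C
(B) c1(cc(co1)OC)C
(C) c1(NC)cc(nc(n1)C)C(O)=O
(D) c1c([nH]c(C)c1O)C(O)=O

c1ccccc1 describes six aromatic carbons in a ring (a benzene ring).
(A) contains the required atom environment, so the pattern matches.
(B) has a methyl group (-CH3) but no six-membered all-carbon aromatic ring is present.
(C) has a methyl group (-CH3) but no six-membered all-carbon aromatic ring is present.
(D) has a methyl group (-CH3) but no six-membered all-carbon aromatic ring is present.
So the answer is (A).

A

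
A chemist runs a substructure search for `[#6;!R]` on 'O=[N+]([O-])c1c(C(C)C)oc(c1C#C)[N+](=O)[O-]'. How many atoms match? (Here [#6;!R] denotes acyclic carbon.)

5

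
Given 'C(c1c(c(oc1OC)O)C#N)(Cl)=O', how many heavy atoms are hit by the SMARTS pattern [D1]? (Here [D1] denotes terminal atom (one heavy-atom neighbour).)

5

The query [D1] means: atom with exactly one heavy-atom neighbour (degree 1).
Check the 13 heavy atoms by environment: 1× o (aromatic, D2) → no; 4× c (aromatic, D3) → no; 2× O (D1) → match; 1× C (D3) → no; 1× Cl (D1) → match; 1× O (D2) → no; 1× C (D1) → match; 1× C (D2) → no; 1× N (D1) → match.
Summing the matching environments: 2 + 1 + 1 + 1 = 5 matching atoms.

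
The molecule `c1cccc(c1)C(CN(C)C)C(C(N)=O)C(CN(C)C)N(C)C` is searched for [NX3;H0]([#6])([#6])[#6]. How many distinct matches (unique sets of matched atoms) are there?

[NX3;H0]([#6])([#6])[#6] is the SMARTS for a tertiary amine: a trivalent nitrogen with no H, bonded to three carbons.
The molecule carries 3 separate instances of a dimethylamino group (-N(CH3)2) meeting every constraint; each maps to a distinct set of atoms, giving 3 matches.

3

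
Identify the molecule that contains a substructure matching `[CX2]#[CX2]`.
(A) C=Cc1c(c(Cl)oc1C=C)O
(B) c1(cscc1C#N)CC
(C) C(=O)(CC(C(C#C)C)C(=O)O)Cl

C

[CX2]#[CX2] describes a carbon-carbon triple bond (an alkyne).
(A) has a vinyl group (-CH=CH2) but the C=C is a double bond; both carbons are CX3, not CX2.
(B) has a nitrile (-C#N) but the triple bond is C#N, not C#C.
(C) contains an ethynyl group (-C#CH), which satisfies every atom and bond constraint.
So the answer is (C).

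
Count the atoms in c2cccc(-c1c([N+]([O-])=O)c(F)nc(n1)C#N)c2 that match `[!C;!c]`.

The query [!C;!c] means: neither aliphatic nor aromatic carbon — same as [!#6].
Check the 18 heavy atoms by environment: 2× n (aromatic) → match; 10× c (aromatic) → no; 1× F → match; 1× N (charge +1) → match; 1× O (charge -1) → match; 1× O → match; 1× C → no; 1× N → match.
Summing the matching environments: 2 + 1 + 1 + 1 + 1 + 1 = 7 matching atoms.

7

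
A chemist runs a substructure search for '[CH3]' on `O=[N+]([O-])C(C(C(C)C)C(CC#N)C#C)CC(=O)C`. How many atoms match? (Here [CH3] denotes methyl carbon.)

3

Check the 18 heavy atoms by environment: 2× C (H2) → no; 5× C (H1) → no; 3× C (H0) → no; 1× N (H0) → no; 2× O (H0) → no; 3× C (H3) → match; 1× N (charge +1, H0) → no; 1× O (charge -1, H0) → no.
That gives 3 matching atoms.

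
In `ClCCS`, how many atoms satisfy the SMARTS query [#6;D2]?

2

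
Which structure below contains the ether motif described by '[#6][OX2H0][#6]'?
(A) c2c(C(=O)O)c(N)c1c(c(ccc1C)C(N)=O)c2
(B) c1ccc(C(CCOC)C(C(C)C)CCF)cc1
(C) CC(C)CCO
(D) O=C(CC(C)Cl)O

B

[#6][OX2H0][#6] describes an aliphatic oxygen bridging two carbons with no H on the oxygen (an ether).
(A) has a carboxylic acid group (-C(=O)OH) but the -OH oxygen has H1; the =O is OX1, not OX2.
(B) contains a methoxy ether (-OCH3), which satisfies every atom and bond constraint.
(C) has a hydroxyl group (-OH) but the oxygen has H1, not H0 bridging two carbons.
(D) has a carboxylic acid group (-C(=O)OH) but the -OH oxygen has H1; the =O is OX1, not OX2.
So the answer is (B).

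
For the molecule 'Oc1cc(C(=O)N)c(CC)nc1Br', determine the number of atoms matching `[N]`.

1

Check the 13 heavy atoms by environment: 1× n (aromatic) → no; 5× c (aromatic) → no; 2× O → no; 3× C → no; 1× N → match; 1× Br → no.
That gives 1 matching atom.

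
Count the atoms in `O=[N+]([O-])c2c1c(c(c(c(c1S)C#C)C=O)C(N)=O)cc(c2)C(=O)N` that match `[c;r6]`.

10

Check the 24 heavy atoms by environment: 10× c (aromatic, in 6-ring) → match; 5× C (acyclic) → no; 4× O (acyclic) → no; 2× N (acyclic) → no; 1× N (charge +1, acyclic) → no; 1× O (charge -1, acyclic) → no; 1× S (acyclic) → no.
That gives 10 matching atoms.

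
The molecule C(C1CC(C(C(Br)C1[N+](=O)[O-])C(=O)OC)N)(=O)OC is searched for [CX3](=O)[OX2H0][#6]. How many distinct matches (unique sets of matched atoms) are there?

[CX3](=O)[OX2H0][#6] is the SMARTS for an ester: a carbonyl carbon bonded to an oxygen that is itself bonded to carbon (no H on that O).
The molecule carries 2 separate instances of a methyl-ester group (-C(=O)OCH3) meeting every constraint; each maps to a distinct set of atoms, giving 2 matches.

2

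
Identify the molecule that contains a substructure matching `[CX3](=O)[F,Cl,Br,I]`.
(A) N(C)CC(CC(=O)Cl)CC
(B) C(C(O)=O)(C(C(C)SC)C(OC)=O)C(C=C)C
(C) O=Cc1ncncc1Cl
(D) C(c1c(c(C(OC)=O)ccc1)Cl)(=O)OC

[CX3](=O)[F,Cl,Br,I] describes a carbonyl carbon bonded to a halogen (an acyl halide).
(A) contains an acyl chloride (-C(=O)Cl), which satisfies every atom and bond constraint.
(B) has a methyl-ester group (-C(=O)OCH3) but the carbonyl is bonded to -O-C, not to a halogen.
(C) has a chloro substituent but the Cl is not on a carbonyl carbon.
(D) has a chloro substituent but the Cl is not on a carbonyl carbon.
So the answer is (A).

A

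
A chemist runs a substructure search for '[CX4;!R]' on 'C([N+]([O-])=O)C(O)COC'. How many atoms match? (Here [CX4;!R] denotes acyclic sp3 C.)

The query [CX4;!R] means: aliphatic carbon with four total connections, not in a ring.
Check the 9 heavy atoms by environment: 4× C (X4, acyclic) → match; 2× O (X2, acyclic) → no; 1× N (charge +1, X3, acyclic) → no; 1× O (charge -1, X1, acyclic) → no; 1× O (X1, acyclic) → no.
That gives 4 matching atoms.

4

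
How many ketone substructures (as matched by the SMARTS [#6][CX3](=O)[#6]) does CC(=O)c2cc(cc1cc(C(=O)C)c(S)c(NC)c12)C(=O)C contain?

3

[#6][CX3](=O)[#6] is the SMARTS for a ketone: a carbonyl carbon (no H) flanked by two carbons.
The molecule carries 3 separate instances of an acetyl/ketone group (-C(=O)CH3) meeting every constraint; each maps to a distinct set of atoms, giving 3 matches.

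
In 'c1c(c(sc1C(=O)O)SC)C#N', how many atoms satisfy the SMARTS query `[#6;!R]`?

3

The query [#6;!R] means: carbon not in any ring.
Check the 12 heavy atoms by environment: 1× s (aromatic, in 5-ring) → no; 4× c (aromatic, in 5-ring) → no; 3× C (acyclic) → match; 2× O (acyclic) → no; 1× S (acyclic) → no; 1× N (acyclic) → no.
That gives 3 matching atoms.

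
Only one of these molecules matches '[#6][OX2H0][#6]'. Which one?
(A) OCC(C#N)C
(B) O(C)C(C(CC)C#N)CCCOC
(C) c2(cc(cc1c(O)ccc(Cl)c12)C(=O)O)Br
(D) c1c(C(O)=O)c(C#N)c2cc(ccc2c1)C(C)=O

B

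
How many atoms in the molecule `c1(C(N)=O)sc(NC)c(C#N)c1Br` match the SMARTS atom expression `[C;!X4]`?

The query [C;!X4] means: aliphatic carbon that does not have four total connections.
Check the 13 heavy atoms by environment: 1× s (aromatic, X2) → no; 4× c (aromatic, X3) → no; 1× C (X2) → match; 1× N (X1) → no; 2× N (X3) → no; 1× C (X4) → no; 1× Br (X1) → no; 1× C (X3) → match; 1× O (X1) → no.
Summing the matching environments: 1 + 1 = 2 matching atoms.

2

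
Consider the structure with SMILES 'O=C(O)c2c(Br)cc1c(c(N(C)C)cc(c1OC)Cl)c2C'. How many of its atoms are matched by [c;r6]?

10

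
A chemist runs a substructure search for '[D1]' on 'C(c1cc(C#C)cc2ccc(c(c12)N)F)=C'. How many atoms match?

4

The query [D1] means: atom with exactly one heavy-atom neighbour (degree 1).
Check the 16 heavy atoms by environment: 6× c (aromatic, D3) → no; 4× c (aromatic, D2) → no; 2× C (D2) → no; 2× C (D1) → match; 1× F (D1) → match; 1× N (D1) → match.
Summing the matching environments: 2 + 1 + 1 = 4 matching atoms.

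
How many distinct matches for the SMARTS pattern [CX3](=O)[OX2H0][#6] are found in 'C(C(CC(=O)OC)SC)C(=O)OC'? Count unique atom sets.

2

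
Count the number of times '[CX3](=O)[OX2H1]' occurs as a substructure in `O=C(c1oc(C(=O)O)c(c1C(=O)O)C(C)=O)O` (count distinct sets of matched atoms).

[CX3](=O)[OX2H1] is the SMARTS for a carboxylic acid: an sp2 carbon double-bonded to O and single-bonded to an -OH oxygen.
The molecule carries 3 separate instances of a carboxylic acid group (-C(=O)OH) meeting every constraint; each maps to a distinct set of atoms, giving 3 matches.

3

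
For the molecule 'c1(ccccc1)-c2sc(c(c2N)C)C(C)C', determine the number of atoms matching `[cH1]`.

The query [cH1] means: aromatic carbon bearing exactly one hydrogen.
Check the 16 heavy atoms by environment: 1× s (aromatic, H0) → no; 5× c (aromatic, H0) → no; 1× C (H1) → no; 3× C (H3) → no; 5× c (aromatic, H1) → match; 1× N (H2) → no.
That gives 5 matching atoms.

5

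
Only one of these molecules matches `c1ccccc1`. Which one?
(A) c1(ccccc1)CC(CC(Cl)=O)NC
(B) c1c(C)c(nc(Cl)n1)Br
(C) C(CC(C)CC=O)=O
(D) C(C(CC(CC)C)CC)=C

c1ccccc1 describes six aromatic carbons in a ring (a benzene ring).
(A) contains a phenyl ring, which satisfies every atom and bond constraint.
(B) has a methyl group (-CH3) but no six-membered all-carbon aromatic ring is present.
(C) has a methyl group (-CH3) but no six-membered all-carbon aromatic ring is present.
(D) has a methyl group (-CH3) but no six-membered all-carbon aromatic ring is present.
So the answer is (A).

A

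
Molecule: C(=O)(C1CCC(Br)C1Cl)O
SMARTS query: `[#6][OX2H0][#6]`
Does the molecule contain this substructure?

No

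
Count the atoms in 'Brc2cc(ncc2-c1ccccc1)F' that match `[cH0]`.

Check the 14 heavy atoms by environment: 1× n (aromatic, H0) → no; 4× c (aromatic, H0) → match; 7× c (aromatic, H1) → no; 1× F (H0) → no; 1× Br (H0) → no.
That gives 4 matching atoms.

4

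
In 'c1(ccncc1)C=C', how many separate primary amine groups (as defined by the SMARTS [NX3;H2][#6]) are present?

0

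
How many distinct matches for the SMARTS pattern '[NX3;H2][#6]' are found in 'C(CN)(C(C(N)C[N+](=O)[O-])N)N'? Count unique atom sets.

4

[NX3;H2][#6] is the SMARTS for a primary amine: a trivalent nitrogen with two H attached to carbon.
The molecule carries 4 separate instances of a primary amino group (-NH2) meeting every constraint; each maps to a distinct set of atoms, giving 4 matches.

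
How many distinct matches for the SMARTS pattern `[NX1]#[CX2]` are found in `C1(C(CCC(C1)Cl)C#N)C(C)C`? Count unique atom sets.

1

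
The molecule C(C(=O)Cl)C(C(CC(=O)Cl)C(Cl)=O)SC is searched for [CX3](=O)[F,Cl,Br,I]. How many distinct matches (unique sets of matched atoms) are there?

[CX3](=O)[F,Cl,Br,I] is the SMARTS for an acyl halide: a carbonyl carbon bonded to a halogen.
The molecule carries 3 separate instances of an acyl chloride (-C(=O)Cl) meeting every constraint; each maps to a distinct set of atoms, giving 3 matches.

3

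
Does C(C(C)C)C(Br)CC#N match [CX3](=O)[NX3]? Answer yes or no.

No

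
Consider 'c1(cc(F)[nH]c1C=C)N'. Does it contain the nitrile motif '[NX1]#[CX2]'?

No

The pattern [NX1]#[CX2] describes a nitrogen triple-bonded to a two-connected carbon — a nitrile.
The closest candidate here is a primary amino group (-NH2), but the nitrogen is NX3 (three connections), not NX1 triple-bonded. No other fragment satisfies the full query, so there is no match.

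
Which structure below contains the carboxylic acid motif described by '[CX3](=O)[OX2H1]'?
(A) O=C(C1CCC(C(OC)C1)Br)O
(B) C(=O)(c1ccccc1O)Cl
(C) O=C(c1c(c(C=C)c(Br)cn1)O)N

A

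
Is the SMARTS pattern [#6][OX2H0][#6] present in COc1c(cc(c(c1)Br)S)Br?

The pattern [#6][OX2H0][#6] describes an aliphatic oxygen bridging two carbons with no H on the oxygen — an ether.
The molecule carries a methoxy ether (-OCH3), whose atoms satisfy every constraint of the query, so the pattern matches.

Yes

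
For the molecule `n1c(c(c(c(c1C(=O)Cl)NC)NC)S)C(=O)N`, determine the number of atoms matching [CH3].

2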